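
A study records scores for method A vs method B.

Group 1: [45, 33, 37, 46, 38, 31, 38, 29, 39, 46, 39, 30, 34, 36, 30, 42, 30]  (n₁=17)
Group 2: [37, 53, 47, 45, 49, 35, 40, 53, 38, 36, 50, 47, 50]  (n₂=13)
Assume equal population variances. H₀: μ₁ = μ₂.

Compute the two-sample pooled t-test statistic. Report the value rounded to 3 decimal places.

x̄₁=36.647, s₁=5.766, n₁=17
x̄₂=44.615, s₂=6.577, n₂=13
s_p² = [16·5.766² + 12·6.577²]/28 = 37.5343
SE = √(s_p²·(1/17+1/13)) = 2.2572
t = (36.647−44.615)/2.2572 = -3.5301
df = 28

test statistic = -3.530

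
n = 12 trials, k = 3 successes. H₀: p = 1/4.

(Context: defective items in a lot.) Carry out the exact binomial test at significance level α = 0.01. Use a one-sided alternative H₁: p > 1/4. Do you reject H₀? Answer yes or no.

Exact binomial: n=12, k=3, p₀=1/4=0.2500
P(X≥3) from Σ C(n,i)·p₀^i·(1−p₀)^(n−i)
p-value (one-sided, H₁ greater) = 0.60932
At α=0.01: p ≥ α → fail to reject H₀

reject H₀: no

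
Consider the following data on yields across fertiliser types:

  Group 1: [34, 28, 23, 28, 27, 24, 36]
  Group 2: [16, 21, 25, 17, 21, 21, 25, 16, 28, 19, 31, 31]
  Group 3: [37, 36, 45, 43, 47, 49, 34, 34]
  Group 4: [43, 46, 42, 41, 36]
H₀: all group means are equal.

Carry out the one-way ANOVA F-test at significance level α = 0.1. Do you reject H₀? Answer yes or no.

Group means [28.57, 22.58, 40.62, 41.60], grand mean 31.375
SSB = Σnᵢ(x̄ᵢ−x̄)² = 2189.794; SSW = ΣΣ(x−x̄ᵢ)² = 771.706
MSB = 2189.794/3 = 729.9313; MSW = 771.706/28 = 27.5609
F = MSB/MSW = 26.4843
df = (3, 28)
p-value (upper-tail) = 0.00000
At α=0.1: p < α → reject H₀

reject H₀: yes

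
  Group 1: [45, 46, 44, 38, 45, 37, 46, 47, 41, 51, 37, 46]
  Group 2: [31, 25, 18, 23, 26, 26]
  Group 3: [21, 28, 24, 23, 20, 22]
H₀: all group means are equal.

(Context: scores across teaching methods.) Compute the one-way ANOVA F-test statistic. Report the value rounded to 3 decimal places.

test statistic = 71.194

Group means [43.58, 24.83, 23.00], grand mean 33.750
SSB = Σnᵢ(x̄ᵢ−x̄)² = 2330.750; SSW = ΣΣ(x−x̄ᵢ)² = 343.750
MSB = 2330.750/2 = 1165.3750; MSW = 343.750/21 = 16.3690
F = MSB/MSW = 71.1938
df = (2, 21)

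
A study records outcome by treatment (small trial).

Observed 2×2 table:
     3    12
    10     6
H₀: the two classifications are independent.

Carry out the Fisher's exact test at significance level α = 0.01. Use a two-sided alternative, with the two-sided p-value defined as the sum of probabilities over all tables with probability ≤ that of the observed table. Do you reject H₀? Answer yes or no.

reject H₀: no

Margins: r₁=15, r₂=16, c₁=13, c₂=18, n=31
p_obs = C(15,3)·C(16,10)/C(31,13); sum pmf over tables with pmf ≤ p_obs
p-value (two-sided) = 0.02901
At α=0.01: p ≥ α → fail to reject H₀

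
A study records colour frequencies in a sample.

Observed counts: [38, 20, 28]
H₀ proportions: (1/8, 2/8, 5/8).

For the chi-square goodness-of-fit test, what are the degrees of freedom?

degrees of freedom = 2

df = k − 1 = 3 − 1 = 2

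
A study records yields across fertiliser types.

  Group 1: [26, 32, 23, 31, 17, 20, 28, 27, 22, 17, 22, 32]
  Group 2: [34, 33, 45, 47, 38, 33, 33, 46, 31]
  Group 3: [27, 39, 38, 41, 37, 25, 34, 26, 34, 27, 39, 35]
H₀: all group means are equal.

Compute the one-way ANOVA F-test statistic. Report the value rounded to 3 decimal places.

Group means [24.75, 37.78, 33.50], grand mean 31.485
SSB = Σnᵢ(x̄ᵢ−x̄)² = 949.437; SSW = ΣΣ(x−x̄ᵢ)² = 1020.806
MSB = 949.437/2 = 474.7184; MSW = 1020.806/30 = 34.0269
F = MSB/MSW = 13.9513
df = (2, 30)

test statistic = 13.951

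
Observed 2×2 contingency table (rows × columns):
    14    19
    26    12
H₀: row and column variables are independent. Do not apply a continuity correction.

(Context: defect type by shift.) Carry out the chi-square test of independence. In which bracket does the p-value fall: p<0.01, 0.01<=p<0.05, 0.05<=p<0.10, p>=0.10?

p-value bracket: 0.01<=p<0.05

Row totals [33, 38], col totals [40, 31], n=71
χ² = (14−18.59)²/18.59 + (19−14.41)²/14.41 + (26−21.41)²/21.41 + (12−16.59)²/16.59 = 4.8526
df = 1
p-value (upper-tail) = 0.02760
→ bracket: 0.01<=p<0.05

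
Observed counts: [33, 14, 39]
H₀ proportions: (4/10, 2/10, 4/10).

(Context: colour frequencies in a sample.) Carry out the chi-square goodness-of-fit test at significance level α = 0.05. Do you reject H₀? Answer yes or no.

reject H₀: no

n = 86; E_i = n·p_i = [34.40, 17.20, 34.40]
χ² = (33−34.40)²/34.40 + (14−17.20)²/17.20 + (39−34.40)²/34.40 = 1.2674
df = 2
p-value (upper-tail) = 0.53061
At α=0.05: p ≥ α → fail to reject H₀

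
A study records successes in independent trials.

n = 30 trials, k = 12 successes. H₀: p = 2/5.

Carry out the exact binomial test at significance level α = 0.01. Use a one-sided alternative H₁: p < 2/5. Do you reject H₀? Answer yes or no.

Exact binomial: n=30, k=12, p₀=2/5=0.4000
P(X≤12) from Σ C(n,i)·p₀^i·(1−p₀)^(n−i)
p-value (one-sided, H₁ less) = 0.57847
At α=0.01: p ≥ α → fail to reject H₀

reject H₀: no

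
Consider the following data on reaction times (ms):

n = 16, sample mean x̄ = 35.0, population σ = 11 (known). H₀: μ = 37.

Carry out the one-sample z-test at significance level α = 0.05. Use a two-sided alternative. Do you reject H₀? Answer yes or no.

SE = σ/√n = 11/√16 = 2.7500
z = (x̄−μ₀)/SE = (35.0−37)/2.7500 = -0.7273
p-value (two-sided) = 0.46706
At α=0.05: p ≥ α → fail to reject H₀

reject H₀: no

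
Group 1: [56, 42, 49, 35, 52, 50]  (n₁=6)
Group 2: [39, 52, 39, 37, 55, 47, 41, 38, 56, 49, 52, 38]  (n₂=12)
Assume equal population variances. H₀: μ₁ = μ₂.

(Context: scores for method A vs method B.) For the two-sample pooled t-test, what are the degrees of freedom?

degrees of freedom = 16

df = n₁ + n₂ − 2 = 6 + 12 − 2 = 16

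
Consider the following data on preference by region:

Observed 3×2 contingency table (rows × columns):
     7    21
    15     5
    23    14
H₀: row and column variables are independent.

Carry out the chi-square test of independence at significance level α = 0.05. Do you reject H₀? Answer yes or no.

reject H₀: yes

Row totals [28, 20, 37], col totals [45, 40], n=85
χ² = (7−14.82)²/14.82 + (21−13.18)²/13.18 + (15−10.59)²/10.59 + (5−9.41)²/9.41 + (23−19.59)²/19.59 + (14−17.41)²/17.41 = 13.9433
df = 2
p-value (upper-tail) = 0.00094
At α=0.05: p < α → reject H₀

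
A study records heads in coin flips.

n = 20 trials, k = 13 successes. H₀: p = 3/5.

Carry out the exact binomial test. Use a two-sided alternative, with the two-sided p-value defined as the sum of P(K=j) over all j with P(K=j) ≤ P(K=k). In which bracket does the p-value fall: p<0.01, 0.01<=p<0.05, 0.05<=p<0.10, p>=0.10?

p-value bracket: p>=0.10

Exact binomial: n=20, k=13, p₀=3/5=0.6000
P(X=j) = C(n,j)·p₀^j·(1−p₀)^(n−j); p = Σ P(X=j) over j with P(X=j) ≤ P(X=13)
p-value (two-sided) = 0.82029
→ bracket: p>=0.10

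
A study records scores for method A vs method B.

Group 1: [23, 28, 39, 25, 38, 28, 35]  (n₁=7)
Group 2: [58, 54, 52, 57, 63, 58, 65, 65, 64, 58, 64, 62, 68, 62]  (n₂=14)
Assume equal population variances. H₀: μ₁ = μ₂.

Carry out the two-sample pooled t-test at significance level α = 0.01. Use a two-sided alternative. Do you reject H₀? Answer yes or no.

reject H₀: yes

x̄₁=30.857, s₁=6.414, n₁=7
x̄₂=60.714, s₂=4.615, n₂=14
s_p² = [6·6.414² + 13·4.615²]/19 = 27.5639
SE = √(s_p²·(1/7+1/14)) = 2.4303
t = (30.857−60.714)/2.4303 = -12.2852
df = 19
p-value (two-sided) = 0.00000
At α=0.01: p < α → reject H₀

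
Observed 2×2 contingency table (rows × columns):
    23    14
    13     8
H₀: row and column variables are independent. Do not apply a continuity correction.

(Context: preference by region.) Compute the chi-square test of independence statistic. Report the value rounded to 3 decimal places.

test statistic = 0.000

Row totals [37, 21], col totals [36, 22], n=58
χ² = (23−22.97)²/22.97 + (14−14.03)²/14.03 + (13−13.03)²/13.03 + (8−7.97)²/7.97 = 0.0004
df = 1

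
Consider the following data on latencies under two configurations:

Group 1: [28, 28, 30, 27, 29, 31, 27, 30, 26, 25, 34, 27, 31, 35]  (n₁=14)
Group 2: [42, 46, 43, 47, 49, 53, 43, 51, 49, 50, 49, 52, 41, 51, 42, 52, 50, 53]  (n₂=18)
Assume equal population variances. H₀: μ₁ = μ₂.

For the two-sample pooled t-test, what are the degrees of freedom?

degrees of freedom = 30

df = n₁ + n₂ − 2 = 14 + 18 − 2 = 30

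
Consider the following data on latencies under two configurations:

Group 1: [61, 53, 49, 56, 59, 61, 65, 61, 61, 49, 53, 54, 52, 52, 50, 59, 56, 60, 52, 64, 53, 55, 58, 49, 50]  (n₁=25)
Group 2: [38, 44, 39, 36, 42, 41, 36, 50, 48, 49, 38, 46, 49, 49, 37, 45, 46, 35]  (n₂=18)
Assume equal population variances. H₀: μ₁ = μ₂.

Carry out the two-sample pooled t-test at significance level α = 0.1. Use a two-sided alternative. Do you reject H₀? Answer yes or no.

reject H₀: yes

x̄₁=55.680, s₁=4.914, n₁=25
x̄₂=42.667, s₂=5.269, n₂=18
s_p² = [24·4.914² + 17·5.269²]/41 = 25.6449
SE = √(s_p²·(1/25+1/18)) = 1.5654
t = (55.680−42.667)/1.5654 = 8.3130
df = 41
p-value (two-sided) = 0.00000
At α=0.1: p < α → reject H₀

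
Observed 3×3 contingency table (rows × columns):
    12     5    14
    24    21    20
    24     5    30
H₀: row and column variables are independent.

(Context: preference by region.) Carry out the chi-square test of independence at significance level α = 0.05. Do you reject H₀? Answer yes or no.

reject H₀: yes

Row totals [31, 65, 59], col totals [60, 31, 64], n=155
χ² = (12−12.00)²/12.00 + (5−6.20)²/6.20 + (14−12.80)²/12.80 + (24−25.16)²/25.16 + (21−13.00)²/13.00 + (20−26.84)²/26.84 + (24−22.84)²/22.84 + (5−11.80)²/11.80 + (30−24.36)²/24.36 = 12.3468
df = 4
p-value (upper-tail) = 0.01495
At α=0.05: p < α → reject H₀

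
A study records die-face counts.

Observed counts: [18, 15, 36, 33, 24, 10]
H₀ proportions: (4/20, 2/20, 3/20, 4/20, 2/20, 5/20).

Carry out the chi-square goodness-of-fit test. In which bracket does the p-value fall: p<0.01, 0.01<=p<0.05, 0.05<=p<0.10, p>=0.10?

p-value bracket: p<0.01

n = 136; E_i = n·p_i = [27.20, 13.60, 20.40, 27.20, 13.60, 34.00]
χ² = (18−27.20)²/27.20 + (15−13.60)²/13.60 + (36−20.40)²/20.40 + (33−27.20)²/27.20 + (24−13.60)²/13.60 + (10−34.00)²/34.00 = 41.3162
df = 5
p-value (upper-tail) = 0.00000
→ bracket: p<0.01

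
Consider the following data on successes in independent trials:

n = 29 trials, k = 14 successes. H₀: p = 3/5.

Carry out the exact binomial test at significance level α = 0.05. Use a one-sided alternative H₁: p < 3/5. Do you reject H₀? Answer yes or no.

reject H₀: no

Exact binomial: n=29, k=14, p₀=3/5=0.6000
P(X≤14) from Σ C(n,i)·p₀^i·(1−p₀)^(n−i)
p-value (one-sided, H₁ less) = 0.13621
At α=0.05: p ≥ α → fail to reject H₀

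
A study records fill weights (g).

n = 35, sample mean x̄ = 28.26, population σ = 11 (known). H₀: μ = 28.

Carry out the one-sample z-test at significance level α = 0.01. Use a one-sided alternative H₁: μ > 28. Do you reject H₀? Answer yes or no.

reject H₀: no

SE = σ/√n = 11/√35 = 1.8593
z = (x̄−μ₀)/SE = (28.26−28)/1.8593 = 0.1398
p-value (one-sided, H₁ greater) = 0.44440
At α=0.01: p ≥ α → fail to reject H₀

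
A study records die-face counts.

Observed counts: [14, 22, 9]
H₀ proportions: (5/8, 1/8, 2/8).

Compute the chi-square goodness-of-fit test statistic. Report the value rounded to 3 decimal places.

n = 45; E_i = n·p_i = [28.12, 5.62, 11.25]
χ² = (14−28.12)²/28.12 + (22−5.62)²/5.62 + (9−11.25)²/11.25 = 55.2133
df = 2

test statistic = 55.213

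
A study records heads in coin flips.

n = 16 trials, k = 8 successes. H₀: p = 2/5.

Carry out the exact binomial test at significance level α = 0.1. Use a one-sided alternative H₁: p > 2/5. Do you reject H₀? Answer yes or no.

reject H₀: no

Exact binomial: n=16, k=8, p₀=2/5=0.4000
P(X≥8) from Σ C(n,i)·p₀^i·(1−p₀)^(n−i)
p-value (one-sided, H₁ greater) = 0.28394
At α=0.1: p ≥ α → fail to reject H₀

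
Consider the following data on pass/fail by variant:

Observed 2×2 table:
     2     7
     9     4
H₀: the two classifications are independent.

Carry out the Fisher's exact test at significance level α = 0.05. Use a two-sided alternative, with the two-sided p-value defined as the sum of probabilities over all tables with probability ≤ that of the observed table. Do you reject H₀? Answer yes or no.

reject H₀: no

Margins: r₁=9, r₂=13, c₁=11, c₂=11, n=22
p_obs = C(9,2)·C(13,9)/C(22,11); sum pmf over tables with pmf ≤ p_obs
p-value (two-sided) = 0.08050
At α=0.05: p ≥ α → fail to reject H₀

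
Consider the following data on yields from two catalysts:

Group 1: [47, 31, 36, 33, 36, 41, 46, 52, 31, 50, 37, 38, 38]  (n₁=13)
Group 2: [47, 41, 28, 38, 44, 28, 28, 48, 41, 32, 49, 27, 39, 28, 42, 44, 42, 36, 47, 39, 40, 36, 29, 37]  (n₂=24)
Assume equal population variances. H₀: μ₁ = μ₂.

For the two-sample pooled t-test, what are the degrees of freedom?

df = n₁ + n₂ − 2 = 13 + 24 − 2 = 35

degrees of freedom = 35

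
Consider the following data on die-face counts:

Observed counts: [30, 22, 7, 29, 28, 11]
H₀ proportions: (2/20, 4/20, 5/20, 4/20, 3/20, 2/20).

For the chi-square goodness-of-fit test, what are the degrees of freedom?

degrees of freedom = 5

df = k − 1 = 6 − 1 = 5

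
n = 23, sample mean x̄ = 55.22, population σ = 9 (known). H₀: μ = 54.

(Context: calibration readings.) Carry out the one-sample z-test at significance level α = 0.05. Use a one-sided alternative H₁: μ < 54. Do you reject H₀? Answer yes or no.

SE = σ/√n = 9/√23 = 1.8766
z = (x̄−μ₀)/SE = (55.22−54)/1.8766 = 0.6501
p-value (one-sided, H₁ less) = 0.74219
At α=0.05: p ≥ α → fail to reject H₀

reject H₀: no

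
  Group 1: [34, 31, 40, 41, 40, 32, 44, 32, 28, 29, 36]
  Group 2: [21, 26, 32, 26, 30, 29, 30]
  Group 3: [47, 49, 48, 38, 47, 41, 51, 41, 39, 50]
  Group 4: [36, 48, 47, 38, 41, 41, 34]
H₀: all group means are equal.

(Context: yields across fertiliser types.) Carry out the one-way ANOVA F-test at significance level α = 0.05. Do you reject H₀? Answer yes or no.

reject H₀: yes

Group means [35.18, 27.71, 45.10, 40.71], grand mean 37.629
SSB = Σnᵢ(x̄ᵢ−x̄)² = 1378.778; SSW = ΣΣ(x−x̄ᵢ)² = 747.394
MSB = 1378.778/3 = 459.5926; MSW = 747.394/31 = 24.1095
F = MSB/MSW = 19.0627
df = (3, 31)
p-value (upper-tail) = 0.00000
At α=0.05: p < α → reject H₀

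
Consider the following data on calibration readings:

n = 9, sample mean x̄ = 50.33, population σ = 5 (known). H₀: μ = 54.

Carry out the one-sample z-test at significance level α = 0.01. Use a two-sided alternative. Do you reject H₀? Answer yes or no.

reject H₀: no

SE = σ/√n = 5/√9 = 1.6667
z = (x̄−μ₀)/SE = (50.33−54)/1.6667 = -2.2020
p-value (two-sided) = 0.02767
At α=0.01: p ≥ α → fail to reject H₀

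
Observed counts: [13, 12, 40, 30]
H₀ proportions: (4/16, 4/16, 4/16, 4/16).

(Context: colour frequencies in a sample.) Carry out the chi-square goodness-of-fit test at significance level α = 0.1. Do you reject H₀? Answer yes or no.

reject H₀: yes

n = 95; E_i = n·p_i = [23.75, 23.75, 23.75, 23.75]
χ² = (13−23.75)²/23.75 + (12−23.75)²/23.75 + (40−23.75)²/23.75 + (30−23.75)²/23.75 = 23.4421
df = 3
p-value (upper-tail) = 0.00003
At α=0.1: p < α → reject H₀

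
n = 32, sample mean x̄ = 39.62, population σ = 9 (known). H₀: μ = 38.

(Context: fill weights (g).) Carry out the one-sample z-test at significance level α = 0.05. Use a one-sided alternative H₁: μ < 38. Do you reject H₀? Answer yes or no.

SE = σ/√n = 9/√32 = 1.5910
z = (x̄−μ₀)/SE = (39.62−38)/1.5910 = 1.0182
p-value (one-sided, H₁ less) = 0.84572
At α=0.05: p ≥ α → fail to reject H₀

reject H₀: no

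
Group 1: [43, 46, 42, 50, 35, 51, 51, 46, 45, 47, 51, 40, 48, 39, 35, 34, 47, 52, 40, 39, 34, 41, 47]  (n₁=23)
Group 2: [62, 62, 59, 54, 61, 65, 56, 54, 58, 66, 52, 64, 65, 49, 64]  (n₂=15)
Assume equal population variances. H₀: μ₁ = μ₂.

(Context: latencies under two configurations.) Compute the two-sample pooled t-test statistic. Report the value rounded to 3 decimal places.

test statistic = -8.407

x̄₁=43.609, s₁=5.852, n₁=23
x̄₂=59.400, s₂=5.343, n₂=15
s_p² = [22·5.852² + 14·5.343²]/36 = 32.0300
SE = √(s_p²·(1/23+1/15)) = 1.8783
t = (43.609−59.400)/1.8783 = -8.4073
df = 36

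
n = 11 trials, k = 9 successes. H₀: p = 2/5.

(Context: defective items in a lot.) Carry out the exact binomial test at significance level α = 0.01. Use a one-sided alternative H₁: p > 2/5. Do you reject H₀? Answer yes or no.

reject H₀: yes

Exact binomial: n=11, k=9, p₀=2/5=0.4000
P(X≥9) from Σ C(n,i)·p₀^i·(1−p₀)^(n−i)
p-value (one-sided, H₁ greater) = 0.00592
At α=0.01: p < α → reject H₀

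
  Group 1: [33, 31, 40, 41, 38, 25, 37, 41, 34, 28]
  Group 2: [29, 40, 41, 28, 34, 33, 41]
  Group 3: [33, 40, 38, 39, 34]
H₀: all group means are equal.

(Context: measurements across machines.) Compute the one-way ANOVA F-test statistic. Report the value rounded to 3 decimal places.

Group means [34.80, 35.14, 36.80], grand mean 35.364
SSB = Σnᵢ(x̄ᵢ−x̄)² = 13.834; SSW = ΣΣ(x−x̄ᵢ)² = 505.257
MSB = 13.834/2 = 6.9169; MSW = 505.257/19 = 26.5925
F = MSB/MSW = 0.2601
df = (2, 19)

test statistic = 0.260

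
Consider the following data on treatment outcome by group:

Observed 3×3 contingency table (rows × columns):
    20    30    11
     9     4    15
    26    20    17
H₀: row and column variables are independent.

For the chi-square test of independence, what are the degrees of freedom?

degrees of freedom = 4

df = (r−1)(c−1) = (3−1)·(3−1) = 4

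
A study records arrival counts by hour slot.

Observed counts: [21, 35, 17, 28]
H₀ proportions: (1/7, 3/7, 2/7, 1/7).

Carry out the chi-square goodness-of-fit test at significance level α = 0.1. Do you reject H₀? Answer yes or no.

reject H₀: yes

n = 101; E_i = n·p_i = [14.43, 43.29, 28.86, 14.43]
χ² = (21−14.43)²/14.43 + (35−43.29)²/43.29 + (17−28.86)²/28.86 + (28−14.43)²/14.43 = 22.2162
df = 3
p-value (upper-tail) = 0.00006
At α=0.1: p < α → reject H₀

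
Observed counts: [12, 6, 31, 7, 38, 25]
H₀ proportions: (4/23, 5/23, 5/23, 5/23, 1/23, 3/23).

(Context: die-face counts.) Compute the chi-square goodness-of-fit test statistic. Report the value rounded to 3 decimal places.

n = 119; E_i = n·p_i = [20.70, 25.87, 25.87, 25.87, 5.17, 15.52]
χ² = (12−20.70)²/20.70 + (6−25.87)²/25.87 + (31−25.87)²/25.87 + (7−25.87)²/25.87 + (38−5.17)²/5.17 + (25−15.52)²/15.52 = 247.7501
df = 5

test statistic = 247.750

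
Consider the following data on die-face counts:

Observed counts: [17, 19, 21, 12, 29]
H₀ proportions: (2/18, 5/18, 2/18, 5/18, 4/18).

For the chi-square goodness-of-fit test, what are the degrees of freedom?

degrees of freedom = 4

df = k − 1 = 5 − 1 = 4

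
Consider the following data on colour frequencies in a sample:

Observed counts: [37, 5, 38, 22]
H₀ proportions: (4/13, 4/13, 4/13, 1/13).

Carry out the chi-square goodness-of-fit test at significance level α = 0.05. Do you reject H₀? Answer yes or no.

reject H₀: yes

n = 102; E_i = n·p_i = [31.38, 31.38, 31.38, 7.85]
χ² = (37−31.38)²/31.38 + (5−31.38)²/31.38 + (38−31.38)²/31.38 + (22−7.85)²/7.85 = 50.1127
df = 3
p-value (upper-tail) = 0.00000
At α=0.05: p < α → reject H₀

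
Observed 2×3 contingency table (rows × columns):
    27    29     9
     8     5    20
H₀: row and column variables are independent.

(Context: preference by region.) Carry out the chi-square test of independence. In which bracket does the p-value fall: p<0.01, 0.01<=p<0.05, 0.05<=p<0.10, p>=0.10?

p-value bracket: p<0.01

Row totals [65, 33], col totals [35, 34, 29], n=98
χ² = (27−23.21)²/23.21 + (29−22.55)²/22.55 + (9−19.23)²/19.23 + (8−11.79)²/11.79 + (5−11.45)²/11.45 + (20−9.77)²/9.77 = 23.4827
df = 2
p-value (upper-tail) = 0.00001
→ bracket: p<0.01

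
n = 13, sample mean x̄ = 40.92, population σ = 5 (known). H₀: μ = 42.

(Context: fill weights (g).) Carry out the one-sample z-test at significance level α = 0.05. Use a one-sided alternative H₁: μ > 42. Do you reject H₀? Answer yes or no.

SE = σ/√n = 5/√13 = 1.3868
z = (x̄−μ₀)/SE = (40.92−42)/1.3868 = -0.7788
p-value (one-sided, H₁ greater) = 0.78195
At α=0.05: p ≥ α → fail to reject H₀

reject H₀: no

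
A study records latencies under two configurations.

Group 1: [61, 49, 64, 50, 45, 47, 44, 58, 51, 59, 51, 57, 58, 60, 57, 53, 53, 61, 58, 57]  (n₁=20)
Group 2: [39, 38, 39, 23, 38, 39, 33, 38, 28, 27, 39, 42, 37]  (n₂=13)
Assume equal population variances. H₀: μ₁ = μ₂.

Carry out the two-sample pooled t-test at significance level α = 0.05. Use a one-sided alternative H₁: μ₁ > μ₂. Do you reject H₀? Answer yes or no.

x̄₁=54.650, s₁=5.696, n₁=20
x̄₂=35.385, s₂=5.796, n₂=13
s_p² = [19·5.696² + 12·5.796²]/31 = 32.8912
SE = √(s_p²·(1/20+1/13)) = 2.0432
t = (54.650−35.385)/2.0432 = 9.4290
df = 31
p-value (one-sided, H₁ greater) = 0.00000
At α=0.05: p < α → reject H₀

reject H₀: yes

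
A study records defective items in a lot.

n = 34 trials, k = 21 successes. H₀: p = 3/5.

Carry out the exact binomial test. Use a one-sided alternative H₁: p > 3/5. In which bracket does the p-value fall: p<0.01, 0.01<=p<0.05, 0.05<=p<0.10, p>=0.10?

Exact binomial: n=34, k=21, p₀=3/5=0.6000
P(X≥21) from Σ C(n,i)·p₀^i·(1−p₀)^(n−i)
p-value (one-sided, H₁ greater) = 0.49079
→ bracket: p>=0.10

p-value bracket: p>=0.10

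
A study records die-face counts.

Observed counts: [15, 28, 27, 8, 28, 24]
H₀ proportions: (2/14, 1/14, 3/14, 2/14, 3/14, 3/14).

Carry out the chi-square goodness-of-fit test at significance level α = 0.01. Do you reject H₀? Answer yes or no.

reject H₀: yes

n = 130; E_i = n·p_i = [18.57, 9.29, 27.86, 18.57, 27.86, 27.86]
χ² = (15−18.57)²/18.57 + (28−9.29)²/9.29 + (27−27.86)²/27.86 + (8−18.57)²/18.57 + (28−27.86)²/27.86 + (24−27.86)²/27.86 = 44.9821
df = 5
p-value (upper-tail) = 0.00000
At α=0.01: p < α → reject H₀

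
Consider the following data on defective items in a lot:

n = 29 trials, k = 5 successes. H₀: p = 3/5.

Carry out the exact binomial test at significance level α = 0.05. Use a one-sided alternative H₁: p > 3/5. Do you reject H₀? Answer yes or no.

Exact binomial: n=29, k=5, p₀=3/5=0.6000
P(X≥5) from Σ C(n,i)·p₀^i·(1−p₀)^(n−i)
p-value (one-sided, H₁ greater) = 1.00000
At α=0.05: p ≥ α → fail to reject H₀

reject H₀: no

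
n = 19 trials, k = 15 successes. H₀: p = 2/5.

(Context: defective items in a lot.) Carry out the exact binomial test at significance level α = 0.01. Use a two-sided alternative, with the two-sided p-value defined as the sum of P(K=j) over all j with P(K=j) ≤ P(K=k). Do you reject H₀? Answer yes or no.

Exact binomial: n=19, k=15, p₀=2/5=0.4000
P(X=j) = C(n,j)·p₀^j·(1−p₀)^(n−j); p = Σ P(X=j) over j with P(X=j) ≤ P(X=15)
p-value (two-sided) = 0.00070
At α=0.01: p < α → reject H₀

reject H₀: yes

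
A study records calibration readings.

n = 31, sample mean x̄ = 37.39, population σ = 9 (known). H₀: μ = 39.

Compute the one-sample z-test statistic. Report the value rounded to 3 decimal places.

SE = σ/√n = 9/√31 = 1.6164
z = (x̄−μ₀)/SE = (37.39−39)/1.6164 = -0.9960

test statistic = -0.996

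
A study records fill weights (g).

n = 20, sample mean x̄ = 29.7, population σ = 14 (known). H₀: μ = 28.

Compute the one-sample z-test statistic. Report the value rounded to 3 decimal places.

SE = σ/√n = 14/√20 = 3.1305
z = (x̄−μ₀)/SE = (29.7−28)/3.1305 = 0.5430

test statistic = 0.543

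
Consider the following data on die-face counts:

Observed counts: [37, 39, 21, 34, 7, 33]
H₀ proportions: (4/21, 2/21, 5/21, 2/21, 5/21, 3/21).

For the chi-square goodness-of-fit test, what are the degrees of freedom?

degrees of freedom = 5

df = k − 1 = 6 − 1 = 5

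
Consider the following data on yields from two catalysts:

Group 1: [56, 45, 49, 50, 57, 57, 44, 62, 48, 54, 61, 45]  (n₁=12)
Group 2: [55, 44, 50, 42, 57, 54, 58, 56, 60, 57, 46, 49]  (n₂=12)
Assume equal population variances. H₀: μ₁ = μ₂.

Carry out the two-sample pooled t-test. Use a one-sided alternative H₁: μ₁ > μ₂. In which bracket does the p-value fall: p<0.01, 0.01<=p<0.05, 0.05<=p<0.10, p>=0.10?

p-value bracket: p>=0.10

x̄₁=52.333, s₁=6.329, n₁=12
x̄₂=52.333, s₂=5.959, n₂=12
s_p² = [11·6.329² + 11·5.959²]/22 = 37.7879
SE = √(s_p²·(1/12+1/12)) = 2.5096
t = (52.333−52.333)/2.5096 = 0.0000
df = 22
p-value (one-sided, H₁ greater) = 0.50000
→ bracket: p>=0.10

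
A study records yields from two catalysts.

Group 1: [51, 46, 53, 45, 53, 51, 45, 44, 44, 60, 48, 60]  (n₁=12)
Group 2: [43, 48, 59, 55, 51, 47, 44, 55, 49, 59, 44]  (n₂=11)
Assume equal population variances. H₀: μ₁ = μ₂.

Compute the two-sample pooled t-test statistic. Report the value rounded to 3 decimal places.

x̄₁=50.000, s₁=5.737, n₁=12
x̄₂=50.364, s₂=5.887, n₂=11
s_p² = [11·5.737² + 10·5.887²]/21 = 33.7403
SE = √(s_p²·(1/12+1/11)) = 2.4247
t = (50.000−50.364)/2.4247 = -0.1500
df = 21

test statistic = -0.150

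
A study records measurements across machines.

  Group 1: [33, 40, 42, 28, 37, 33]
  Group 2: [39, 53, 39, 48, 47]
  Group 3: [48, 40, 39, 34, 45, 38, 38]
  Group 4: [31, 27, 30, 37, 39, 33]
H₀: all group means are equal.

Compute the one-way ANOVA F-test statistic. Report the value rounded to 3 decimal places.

Group means [35.50, 45.20, 40.29, 32.83], grand mean 38.250
SSB = Σnᵢ(x̄ᵢ−x̄)² = 491.938; SSW = ΣΣ(x−x̄ᵢ)² = 516.562
MSB = 491.938/3 = 163.9794; MSW = 516.562/20 = 25.8281
F = MSB/MSW = 6.3489
df = (3, 20)

test statistic = 6.349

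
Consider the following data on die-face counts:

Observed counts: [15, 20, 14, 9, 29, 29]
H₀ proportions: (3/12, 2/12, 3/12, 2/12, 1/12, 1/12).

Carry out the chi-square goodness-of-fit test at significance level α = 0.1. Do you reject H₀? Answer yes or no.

n = 116; E_i = n·p_i = [29.00, 19.33, 29.00, 19.33, 9.67, 9.67]
χ² = (15−29.00)²/29.00 + (20−19.33)²/19.33 + (14−29.00)²/29.00 + (9−19.33)²/19.33 + (29−9.67)²/9.67 + (29−9.67)²/9.67 = 97.3966
df = 5
p-value (upper-tail) = 0.00000
At α=0.1: p < α → reject H₀

reject H₀: yes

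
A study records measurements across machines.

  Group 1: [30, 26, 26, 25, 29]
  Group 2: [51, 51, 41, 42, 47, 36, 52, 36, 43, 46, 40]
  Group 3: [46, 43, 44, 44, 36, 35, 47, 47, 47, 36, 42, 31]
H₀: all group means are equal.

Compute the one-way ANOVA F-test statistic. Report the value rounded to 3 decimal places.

Group means [27.20, 44.09, 41.50], grand mean 39.964
SSB = Σnᵢ(x̄ᵢ−x̄)² = 1030.255; SSW = ΣΣ(x−x̄ᵢ)² = 690.709
MSB = 1030.255/2 = 515.1276; MSW = 690.709/25 = 27.6284
F = MSB/MSW = 18.6449
df = (2, 25)

test statistic = 18.645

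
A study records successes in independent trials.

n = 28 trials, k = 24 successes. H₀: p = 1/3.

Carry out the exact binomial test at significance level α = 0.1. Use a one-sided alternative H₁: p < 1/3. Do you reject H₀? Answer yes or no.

Exact binomial: n=28, k=24, p₀=1/3=0.3333
P(X≤24) from Σ C(n,i)·p₀^i·(1−p₀)^(n−i)
p-value (one-sided, H₁ less) = 1.00000
At α=0.1: p ≥ α → fail to reject H₀

reject H₀: no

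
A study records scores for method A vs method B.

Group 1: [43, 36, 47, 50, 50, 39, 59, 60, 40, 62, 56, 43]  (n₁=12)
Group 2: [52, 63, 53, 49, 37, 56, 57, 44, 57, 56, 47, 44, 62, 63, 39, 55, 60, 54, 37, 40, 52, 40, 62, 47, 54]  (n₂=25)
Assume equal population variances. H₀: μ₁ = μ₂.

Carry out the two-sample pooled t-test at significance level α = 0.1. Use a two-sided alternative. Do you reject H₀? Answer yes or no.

x̄₁=48.750, s₁=8.874, n₁=12
x̄₂=51.200, s₂=8.377, n₂=25
s_p² = [11·8.874² + 24·8.377²]/35 = 72.8643
SE = √(s_p²·(1/12+1/25)) = 2.9978
t = (48.750−51.200)/2.9978 = -0.8173
df = 35
p-value (two-sided) = 0.41930
At α=0.1: p ≥ α → fail to reject H₀

reject H₀: no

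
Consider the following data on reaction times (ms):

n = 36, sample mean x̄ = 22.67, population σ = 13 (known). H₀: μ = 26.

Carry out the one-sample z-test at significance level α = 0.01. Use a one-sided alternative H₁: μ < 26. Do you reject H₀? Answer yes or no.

reject H₀: no

SE = σ/√n = 13/√36 = 2.1667
z = (x̄−μ₀)/SE = (22.67−26)/2.1667 = -1.5369
p-value (one-sided, H₁ less) = 0.06216
At α=0.01: p ≥ α → fail to reject H₀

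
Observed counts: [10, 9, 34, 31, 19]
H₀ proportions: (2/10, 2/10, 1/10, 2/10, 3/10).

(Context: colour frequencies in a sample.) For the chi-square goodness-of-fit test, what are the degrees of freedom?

degrees of freedom = 4

df = k − 1 = 5 − 1 = 4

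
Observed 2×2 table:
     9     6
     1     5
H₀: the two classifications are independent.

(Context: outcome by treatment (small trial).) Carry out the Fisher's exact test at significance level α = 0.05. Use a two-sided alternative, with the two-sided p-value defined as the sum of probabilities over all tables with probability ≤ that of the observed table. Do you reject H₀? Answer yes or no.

Margins: r₁=15, r₂=6, c₁=10, c₂=11, n=21
p_obs = C(15,9)·C(6,1)/C(21,10); sum pmf over tables with pmf ≤ p_obs
p-value (two-sided) = 0.14861
At α=0.05: p ≥ α → fail to reject H₀

reject H₀: no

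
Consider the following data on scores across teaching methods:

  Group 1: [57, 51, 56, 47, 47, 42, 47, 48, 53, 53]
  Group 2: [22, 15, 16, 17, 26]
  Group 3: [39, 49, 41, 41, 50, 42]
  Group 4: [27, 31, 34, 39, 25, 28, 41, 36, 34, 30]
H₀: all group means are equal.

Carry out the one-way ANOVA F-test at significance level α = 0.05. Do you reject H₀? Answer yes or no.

Group means [50.10, 19.20, 43.67, 32.50], grand mean 38.194
SSB = Σnᵢ(x̄ᵢ−x̄)² = 3725.305; SSW = ΣΣ(x−x̄ᵢ)² = 639.533
MSB = 3725.305/3 = 1241.7685; MSW = 639.533/27 = 23.6864
F = MSB/MSW = 52.4253
df = (3, 27)
p-value (upper-tail) = 0.00000
At α=0.05: p < α → reject H₀

reject H₀: yes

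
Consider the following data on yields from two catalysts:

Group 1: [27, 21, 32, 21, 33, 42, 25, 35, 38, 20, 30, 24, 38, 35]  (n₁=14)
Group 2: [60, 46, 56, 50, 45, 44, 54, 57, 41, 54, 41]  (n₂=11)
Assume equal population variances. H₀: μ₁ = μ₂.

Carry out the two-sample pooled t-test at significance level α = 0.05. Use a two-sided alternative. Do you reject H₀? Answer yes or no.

x̄₁=30.071, s₁=7.163, n₁=14
x̄₂=49.818, s₂=6.750, n₂=11
s_p² = [13·7.163² + 10·6.750²]/23 = 48.8072
SE = √(s_p²·(1/14+1/11)) = 2.8148
t = (30.071−49.818)/2.8148 = -7.0153
df = 23
p-value (two-sided) = 0.00000
At α=0.05: p < α → reject H₀

reject H₀: yes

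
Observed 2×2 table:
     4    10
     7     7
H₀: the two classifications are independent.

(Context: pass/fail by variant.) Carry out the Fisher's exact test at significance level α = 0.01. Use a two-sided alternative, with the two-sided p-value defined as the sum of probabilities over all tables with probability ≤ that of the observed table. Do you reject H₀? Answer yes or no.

reject H₀: no

Margins: r₁=14, r₂=14, c₁=11, c₂=17, n=28
p_obs = C(14,4)·C(14,7)/C(28,11); sum pmf over tables with pmf ≤ p_obs
p-value (two-sided) = 0.44007
At α=0.01: p ≥ α → fail to reject H₀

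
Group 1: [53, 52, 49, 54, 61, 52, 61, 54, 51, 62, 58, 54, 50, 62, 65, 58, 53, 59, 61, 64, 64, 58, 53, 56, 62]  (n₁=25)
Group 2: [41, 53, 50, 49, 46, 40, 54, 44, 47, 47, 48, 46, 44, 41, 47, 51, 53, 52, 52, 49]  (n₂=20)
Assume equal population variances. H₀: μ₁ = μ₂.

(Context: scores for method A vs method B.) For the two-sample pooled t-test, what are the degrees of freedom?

df = n₁ + n₂ − 2 = 25 + 20 − 2 = 43

degrees of freedom = 43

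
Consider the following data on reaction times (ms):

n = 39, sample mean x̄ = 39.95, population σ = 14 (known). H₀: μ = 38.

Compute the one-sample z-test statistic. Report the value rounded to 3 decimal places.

test statistic = 0.870

SE = σ/√n = 14/√39 = 2.2418
z = (x̄−μ₀)/SE = (39.95−38)/2.2418 = 0.8698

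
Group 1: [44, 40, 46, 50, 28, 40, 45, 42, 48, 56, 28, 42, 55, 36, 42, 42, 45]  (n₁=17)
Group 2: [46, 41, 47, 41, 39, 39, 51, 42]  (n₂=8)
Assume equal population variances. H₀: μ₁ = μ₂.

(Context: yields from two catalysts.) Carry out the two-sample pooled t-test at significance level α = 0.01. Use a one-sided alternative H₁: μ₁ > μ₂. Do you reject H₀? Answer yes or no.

reject H₀: no

x̄₁=42.882, s₁=7.607, n₁=17
x̄₂=43.250, s₂=4.301, n₂=8
s_p² = [16·7.607² + 7·4.301²]/23 = 45.8811
SE = √(s_p²·(1/17+1/8)) = 2.9041
t = (42.882−43.250)/2.9041 = -0.1266
df = 23
p-value (one-sided, H₁ greater) = 0.54982
At α=0.01: p ≥ α → fail to reject H₀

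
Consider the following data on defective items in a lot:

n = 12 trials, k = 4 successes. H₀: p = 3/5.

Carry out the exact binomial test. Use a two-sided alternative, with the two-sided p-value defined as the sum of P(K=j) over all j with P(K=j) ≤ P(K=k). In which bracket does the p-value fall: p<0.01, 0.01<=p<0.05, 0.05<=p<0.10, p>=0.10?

Exact binomial: n=12, k=4, p₀=3/5=0.6000
P(X=j) = C(n,j)·p₀^j·(1−p₀)^(n−j); p = Σ P(X=j) over j with P(X=j) ≤ P(X=4)
p-value (two-sided) = 0.07690
→ bracket: 0.05<=p<0.10

p-value bracket: 0.05<=p<0.10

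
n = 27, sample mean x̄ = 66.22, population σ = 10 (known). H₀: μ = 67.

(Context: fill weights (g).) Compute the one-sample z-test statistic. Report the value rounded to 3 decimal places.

test statistic = -0.405

SE = σ/√n = 10/√27 = 1.9245
z = (x̄−μ₀)/SE = (66.22−67)/1.9245 = -0.4053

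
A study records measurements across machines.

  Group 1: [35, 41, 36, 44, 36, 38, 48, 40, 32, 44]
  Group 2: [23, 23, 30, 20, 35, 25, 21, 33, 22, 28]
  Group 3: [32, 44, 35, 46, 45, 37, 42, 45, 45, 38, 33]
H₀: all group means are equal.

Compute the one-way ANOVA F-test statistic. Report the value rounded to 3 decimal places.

Group means [39.40, 26.00, 40.18], grand mean 35.355
SSB = Σnᵢ(x̄ᵢ−x̄)² = 1295.060; SSW = ΣΣ(x−x̄ᵢ)² = 746.036
MSB = 1295.060/2 = 647.5302; MSW = 746.036/28 = 26.6442
F = MSB/MSW = 24.3029
df = (2, 28)

test statistic = 24.303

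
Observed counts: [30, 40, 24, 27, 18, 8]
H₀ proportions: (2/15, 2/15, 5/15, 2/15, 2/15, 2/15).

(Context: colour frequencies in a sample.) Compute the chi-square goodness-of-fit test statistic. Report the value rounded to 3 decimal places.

test statistic = 49.296

n = 147; E_i = n·p_i = [19.60, 19.60, 49.00, 19.60, 19.60, 19.60]
χ² = (30−19.60)²/19.60 + (40−19.60)²/19.60 + (24−49.00)²/49.00 + (27−19.60)²/19.60 + (18−19.60)²/19.60 + (8−19.60)²/19.60 = 49.2959
df = 5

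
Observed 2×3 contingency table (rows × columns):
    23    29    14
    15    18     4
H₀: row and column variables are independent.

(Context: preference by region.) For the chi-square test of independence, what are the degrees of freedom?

degrees of freedom = 2

df = (r−1)(c−1) = (2−1)·(3−1) = 2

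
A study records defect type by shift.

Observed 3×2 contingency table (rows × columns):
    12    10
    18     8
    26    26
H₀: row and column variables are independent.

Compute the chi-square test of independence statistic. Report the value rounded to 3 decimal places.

Row totals [22, 26, 52], col totals [56, 44], n=100
χ² = (12−12.32)²/12.32 + (10−9.68)²/9.68 + (18−14.56)²/14.56 + (8−11.44)²/11.44 + (26−29.12)²/29.12 + (26−22.88)²/22.88 = 2.6258
df = 2

test statistic = 2.626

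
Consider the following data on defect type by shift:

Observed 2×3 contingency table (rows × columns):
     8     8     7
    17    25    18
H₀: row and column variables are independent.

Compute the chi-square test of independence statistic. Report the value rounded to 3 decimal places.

Row totals [23, 60], col totals [25, 33, 25], n=83
χ² = (8−6.93)²/6.93 + (8−9.14)²/9.14 + (7−6.93)²/6.93 + (17−18.07)²/18.07 + (25−23.86)²/23.86 + (18−18.07)²/18.07 = 0.4288
df = 2

test statistic = 0.429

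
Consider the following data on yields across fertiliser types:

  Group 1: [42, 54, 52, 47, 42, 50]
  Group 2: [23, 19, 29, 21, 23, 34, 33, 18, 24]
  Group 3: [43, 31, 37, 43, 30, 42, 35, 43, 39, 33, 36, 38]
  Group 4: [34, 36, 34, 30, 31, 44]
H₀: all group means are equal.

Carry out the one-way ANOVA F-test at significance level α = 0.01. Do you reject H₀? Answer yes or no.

Group means [47.83, 24.89, 37.50, 34.83], grand mean 35.455
SSB = Σnᵢ(x̄ᵢ−x̄)² = 1976.626; SSW = ΣΣ(x−x̄ᵢ)² = 765.556
MSB = 1976.626/3 = 658.8754; MSW = 765.556/29 = 26.3985
F = MSB/MSW = 24.9589
df = (3, 29)
p-value (upper-tail) = 0.00000
At α=0.01: p < α → reject H₀

reject H₀: yes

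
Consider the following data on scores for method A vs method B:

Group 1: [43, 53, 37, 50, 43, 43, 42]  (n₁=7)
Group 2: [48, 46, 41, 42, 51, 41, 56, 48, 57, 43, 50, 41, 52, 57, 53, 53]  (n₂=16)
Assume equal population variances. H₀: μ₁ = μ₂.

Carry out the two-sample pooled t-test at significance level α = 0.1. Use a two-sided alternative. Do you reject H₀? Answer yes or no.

x̄₁=44.429, s₁=5.350, n₁=7
x̄₂=48.688, s₂=5.828, n₂=16
s_p² = [6·5.350² + 15·5.828²]/21 = 32.4358
SE = √(s_p²·(1/7+1/16)) = 2.5809
t = (44.429−48.688)/2.5809 = -1.6502
df = 21
p-value (two-sided) = 0.11378
At α=0.1: p ≥ α → fail to reject H₀

reject H₀: no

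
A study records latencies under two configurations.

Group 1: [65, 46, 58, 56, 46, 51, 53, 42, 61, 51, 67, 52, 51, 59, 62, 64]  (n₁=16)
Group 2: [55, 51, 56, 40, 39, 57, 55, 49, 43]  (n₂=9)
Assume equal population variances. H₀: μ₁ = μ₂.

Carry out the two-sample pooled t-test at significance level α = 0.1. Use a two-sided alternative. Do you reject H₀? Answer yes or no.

x̄₁=55.250, s₁=7.425, n₁=16
x̄₂=49.444, s₂=7.108, n₂=9
s_p² = [15·7.425² + 8·7.108²]/23 = 53.5314
SE = √(s_p²·(1/16+1/9)) = 3.0485
t = (55.250−49.444)/3.0485 = 1.9044
df = 23
p-value (two-sided) = 0.06945
At α=0.1: p < α → reject H₀

reject H₀: yes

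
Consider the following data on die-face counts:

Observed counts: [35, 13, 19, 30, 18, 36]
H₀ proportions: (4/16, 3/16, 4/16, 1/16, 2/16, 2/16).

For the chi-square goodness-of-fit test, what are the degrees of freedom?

degrees of freedom = 5

df = k − 1 = 6 − 1 = 5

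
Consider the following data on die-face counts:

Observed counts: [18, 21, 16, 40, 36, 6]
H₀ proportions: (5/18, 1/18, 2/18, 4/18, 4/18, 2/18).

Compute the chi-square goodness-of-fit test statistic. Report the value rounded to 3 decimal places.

n = 137; E_i = n·p_i = [38.06, 7.61, 15.22, 30.44, 30.44, 15.22]
χ² = (18−38.06)²/38.06 + (21−7.61)²/7.61 + (16−15.22)²/15.22 + (40−30.44)²/30.44 + (36−30.44)²/30.44 + (6−15.22)²/15.22 = 43.7620
df = 5

test statistic = 43.762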